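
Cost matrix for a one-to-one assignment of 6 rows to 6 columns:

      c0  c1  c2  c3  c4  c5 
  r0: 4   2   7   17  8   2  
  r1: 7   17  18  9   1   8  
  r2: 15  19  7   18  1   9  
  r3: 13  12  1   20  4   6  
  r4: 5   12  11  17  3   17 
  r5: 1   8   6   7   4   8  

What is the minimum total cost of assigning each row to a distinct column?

optimal assignment: row0→col1 (cost 2), row1→col5 (cost 8), row2→col4 (cost 1), row3→col2 (cost 1), row4→col0 (cost 5), row5→col3 (cost 7)
total = 2 + 8 + 1 + 1 + 5 + 7 = 24

Minimum assignment cost: 24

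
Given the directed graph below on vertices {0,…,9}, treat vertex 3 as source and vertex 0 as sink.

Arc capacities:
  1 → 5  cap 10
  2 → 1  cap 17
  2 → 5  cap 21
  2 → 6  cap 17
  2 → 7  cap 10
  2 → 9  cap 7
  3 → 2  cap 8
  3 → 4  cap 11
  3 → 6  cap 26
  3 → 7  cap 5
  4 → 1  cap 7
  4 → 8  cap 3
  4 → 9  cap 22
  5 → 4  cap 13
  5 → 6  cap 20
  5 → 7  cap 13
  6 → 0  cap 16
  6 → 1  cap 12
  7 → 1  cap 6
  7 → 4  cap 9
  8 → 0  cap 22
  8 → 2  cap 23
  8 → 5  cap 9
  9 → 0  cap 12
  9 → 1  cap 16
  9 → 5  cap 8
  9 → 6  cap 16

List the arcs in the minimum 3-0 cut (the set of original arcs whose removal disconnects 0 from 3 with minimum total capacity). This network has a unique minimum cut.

Min-cut arcs: {(4,8), (6,0), (9,0)} (total capacity 31)

augment #1: 3→6→0 push 16
augment #2: 3→2→9→0 push 7
augment #3: 3→4→8→0 push 3
augment #4: 3→4→9→0 push 5
max flow = 31; residual-reachable set from 3 gives S-side
cut edges (S→T): {(4,8), (6,0), (9,0)} total cap 31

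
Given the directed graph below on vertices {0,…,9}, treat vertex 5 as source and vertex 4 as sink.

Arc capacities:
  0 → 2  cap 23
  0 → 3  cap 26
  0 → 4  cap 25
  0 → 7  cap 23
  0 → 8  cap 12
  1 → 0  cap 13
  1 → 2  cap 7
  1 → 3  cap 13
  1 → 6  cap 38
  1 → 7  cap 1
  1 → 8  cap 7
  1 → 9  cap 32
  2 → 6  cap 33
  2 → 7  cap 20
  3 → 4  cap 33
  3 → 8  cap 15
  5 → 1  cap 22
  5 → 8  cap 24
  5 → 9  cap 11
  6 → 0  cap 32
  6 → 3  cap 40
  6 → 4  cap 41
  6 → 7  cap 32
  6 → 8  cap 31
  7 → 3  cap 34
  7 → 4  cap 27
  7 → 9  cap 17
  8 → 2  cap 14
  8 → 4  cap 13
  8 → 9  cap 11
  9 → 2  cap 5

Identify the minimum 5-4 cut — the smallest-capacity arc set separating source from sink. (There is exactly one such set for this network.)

Min-cut arcs: {(5,1), (5,8), (9,2)} (total capacity 51)

augment #1: 5→8→4 push 13
augment #2: 5→1→0→4 push 13
augment #3: 5→1→3→4 push 9
augment #4: 5→8→2→6→4 push 11
augment #5: 5→9→2→6→4 push 5
max flow = 51; residual-reachable set from 5 gives S-side
cut edges (S→T): {(5,1), (5,8), (9,2)} total cap 51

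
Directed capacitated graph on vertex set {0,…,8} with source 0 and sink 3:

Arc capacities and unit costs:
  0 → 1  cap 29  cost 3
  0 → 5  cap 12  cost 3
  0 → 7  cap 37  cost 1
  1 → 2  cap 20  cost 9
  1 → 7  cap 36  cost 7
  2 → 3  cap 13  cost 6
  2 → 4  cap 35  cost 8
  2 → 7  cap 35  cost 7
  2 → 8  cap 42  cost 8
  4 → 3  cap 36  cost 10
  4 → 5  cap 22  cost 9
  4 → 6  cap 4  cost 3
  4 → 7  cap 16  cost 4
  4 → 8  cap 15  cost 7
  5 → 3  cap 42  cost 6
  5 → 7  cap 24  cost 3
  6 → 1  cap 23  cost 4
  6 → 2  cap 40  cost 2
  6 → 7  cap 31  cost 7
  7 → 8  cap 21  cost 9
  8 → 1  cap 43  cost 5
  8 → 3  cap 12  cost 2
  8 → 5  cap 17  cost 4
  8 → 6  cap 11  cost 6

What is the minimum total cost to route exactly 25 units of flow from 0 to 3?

shortest-cost path #1: 0→5→3 push 12 @ unit cost 9 (adds 108)
shortest-cost path #2: 0→7→8→3 push 12 @ unit cost 12 (adds 144)
shortest-cost path #3: 0→1→2→3 push 1 @ unit cost 18 (adds 18)
total cost = 270

Minimum cost for 25 units: 270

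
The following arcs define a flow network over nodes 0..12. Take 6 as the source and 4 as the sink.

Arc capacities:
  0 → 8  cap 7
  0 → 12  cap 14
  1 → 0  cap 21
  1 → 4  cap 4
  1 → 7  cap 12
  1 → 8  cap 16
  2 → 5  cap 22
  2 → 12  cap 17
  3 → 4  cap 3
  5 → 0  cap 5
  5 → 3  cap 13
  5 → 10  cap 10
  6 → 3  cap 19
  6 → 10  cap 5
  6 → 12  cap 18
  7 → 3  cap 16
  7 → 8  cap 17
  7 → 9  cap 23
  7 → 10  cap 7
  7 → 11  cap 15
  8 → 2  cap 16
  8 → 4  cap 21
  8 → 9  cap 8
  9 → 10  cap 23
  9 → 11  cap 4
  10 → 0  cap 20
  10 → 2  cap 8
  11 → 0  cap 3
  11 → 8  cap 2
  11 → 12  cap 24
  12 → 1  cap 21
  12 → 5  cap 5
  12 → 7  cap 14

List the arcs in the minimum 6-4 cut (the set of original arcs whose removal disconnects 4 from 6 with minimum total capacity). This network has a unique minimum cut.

augment #1: 6→3→4 push 3
augment #2: 6→12→1→4 push 4
augment #3: 6→10→0→8→4 push 5
augment #4: 6→12→1→8→4 push 14
max flow = 26; residual-reachable set from 6 gives S-side
cut edges (S→T): {(3,4), (6,10), (6,12)} total cap 26

Min-cut arcs: {(3,4), (6,10), (6,12)} (total capacity 26)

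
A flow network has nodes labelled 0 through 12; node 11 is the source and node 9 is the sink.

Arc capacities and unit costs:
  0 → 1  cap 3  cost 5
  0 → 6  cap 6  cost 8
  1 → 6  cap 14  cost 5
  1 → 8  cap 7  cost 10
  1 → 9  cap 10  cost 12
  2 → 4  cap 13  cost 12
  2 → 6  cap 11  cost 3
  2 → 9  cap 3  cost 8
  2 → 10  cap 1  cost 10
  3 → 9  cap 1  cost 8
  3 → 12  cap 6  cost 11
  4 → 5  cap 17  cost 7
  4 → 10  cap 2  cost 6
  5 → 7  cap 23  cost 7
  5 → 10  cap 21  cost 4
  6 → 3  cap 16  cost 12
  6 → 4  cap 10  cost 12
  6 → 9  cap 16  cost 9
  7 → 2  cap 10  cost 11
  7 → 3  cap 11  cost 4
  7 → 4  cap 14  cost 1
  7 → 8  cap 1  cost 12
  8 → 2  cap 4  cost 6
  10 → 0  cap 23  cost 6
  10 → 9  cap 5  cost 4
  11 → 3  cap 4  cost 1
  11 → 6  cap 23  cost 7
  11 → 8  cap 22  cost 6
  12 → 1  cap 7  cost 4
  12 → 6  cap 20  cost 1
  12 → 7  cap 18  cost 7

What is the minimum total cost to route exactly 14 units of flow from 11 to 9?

shortest-cost path #1: 11→3→9 push 1 @ unit cost 9 (adds 9)
shortest-cost path #2: 11→6→9 push 13 @ unit cost 16 (adds 208)
total cost = 217

Minimum cost for 14 units: 217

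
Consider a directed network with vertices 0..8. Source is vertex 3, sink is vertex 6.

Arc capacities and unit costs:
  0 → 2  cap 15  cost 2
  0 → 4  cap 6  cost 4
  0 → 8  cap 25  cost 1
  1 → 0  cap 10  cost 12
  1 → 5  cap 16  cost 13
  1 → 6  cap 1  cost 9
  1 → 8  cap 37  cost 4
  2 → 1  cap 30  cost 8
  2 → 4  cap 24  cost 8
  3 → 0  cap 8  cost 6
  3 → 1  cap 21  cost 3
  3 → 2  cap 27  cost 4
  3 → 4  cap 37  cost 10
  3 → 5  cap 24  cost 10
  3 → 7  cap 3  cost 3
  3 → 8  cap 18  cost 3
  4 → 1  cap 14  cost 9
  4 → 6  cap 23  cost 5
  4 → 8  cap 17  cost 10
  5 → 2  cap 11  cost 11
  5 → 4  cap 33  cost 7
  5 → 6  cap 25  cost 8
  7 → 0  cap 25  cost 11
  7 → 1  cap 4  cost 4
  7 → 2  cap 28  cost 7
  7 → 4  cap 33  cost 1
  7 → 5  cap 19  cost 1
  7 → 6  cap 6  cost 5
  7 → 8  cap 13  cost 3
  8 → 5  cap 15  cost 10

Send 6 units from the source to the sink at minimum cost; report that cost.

shortest-cost path #1: 3→7→6 push 3 @ unit cost 8 (adds 24)
shortest-cost path #2: 3→1→6 push 1 @ unit cost 12 (adds 12)
shortest-cost path #3: 3→4→6 push 2 @ unit cost 15 (adds 30)
total cost = 66

Minimum cost for 6 units: 66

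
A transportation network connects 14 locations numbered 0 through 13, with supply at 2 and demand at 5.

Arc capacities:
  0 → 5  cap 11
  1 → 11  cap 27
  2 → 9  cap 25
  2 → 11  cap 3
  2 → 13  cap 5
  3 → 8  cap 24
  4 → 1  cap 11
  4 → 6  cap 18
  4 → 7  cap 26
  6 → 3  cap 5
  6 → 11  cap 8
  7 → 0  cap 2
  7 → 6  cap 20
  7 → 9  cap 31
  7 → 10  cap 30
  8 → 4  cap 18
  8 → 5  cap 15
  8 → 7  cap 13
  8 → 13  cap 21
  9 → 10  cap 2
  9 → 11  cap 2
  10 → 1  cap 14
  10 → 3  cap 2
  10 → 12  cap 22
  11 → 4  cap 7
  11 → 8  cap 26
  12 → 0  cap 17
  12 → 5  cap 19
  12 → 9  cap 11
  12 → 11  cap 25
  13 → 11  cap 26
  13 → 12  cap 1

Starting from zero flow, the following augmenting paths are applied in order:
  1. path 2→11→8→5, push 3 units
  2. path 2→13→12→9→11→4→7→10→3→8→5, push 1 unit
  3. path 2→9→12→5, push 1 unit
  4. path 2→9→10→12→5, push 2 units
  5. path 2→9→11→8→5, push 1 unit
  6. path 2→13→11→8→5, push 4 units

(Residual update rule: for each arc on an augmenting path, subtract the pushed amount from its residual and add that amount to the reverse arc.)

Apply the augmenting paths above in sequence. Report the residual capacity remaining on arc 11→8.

Residual capacity of (11,8): 18

after path 1 (2→11→8→5, push 3): res(11,8)=23
after path 2 (2→13→12→9→11→4→7→10→3→8→5, push 1): res(11,8)=23
after path 3 (2→9→12→5, push 1): res(11,8)=23
after path 4 (2→9→10→12→5, push 2): res(11,8)=23
after path 5 (2→9→11→8→5, push 1): res(11,8)=22
after path 6 (2→13→11→8→5, push 4): res(11,8)=18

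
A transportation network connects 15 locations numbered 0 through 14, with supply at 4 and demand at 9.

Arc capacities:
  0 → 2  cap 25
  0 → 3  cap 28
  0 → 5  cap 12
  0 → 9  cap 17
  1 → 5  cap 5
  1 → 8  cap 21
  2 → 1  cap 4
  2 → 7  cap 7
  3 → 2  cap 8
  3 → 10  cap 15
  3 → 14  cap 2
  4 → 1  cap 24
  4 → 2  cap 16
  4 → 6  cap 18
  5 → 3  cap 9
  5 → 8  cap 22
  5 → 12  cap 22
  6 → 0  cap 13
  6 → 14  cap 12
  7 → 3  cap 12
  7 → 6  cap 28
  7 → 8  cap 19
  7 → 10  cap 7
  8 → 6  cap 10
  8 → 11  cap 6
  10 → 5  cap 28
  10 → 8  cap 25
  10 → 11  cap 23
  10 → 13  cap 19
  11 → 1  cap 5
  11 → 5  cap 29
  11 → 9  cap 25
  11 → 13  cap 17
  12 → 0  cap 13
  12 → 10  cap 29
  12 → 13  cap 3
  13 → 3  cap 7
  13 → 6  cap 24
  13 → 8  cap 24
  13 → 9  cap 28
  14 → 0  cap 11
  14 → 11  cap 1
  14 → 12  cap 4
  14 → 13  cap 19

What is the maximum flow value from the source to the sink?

Maximum flow value: 43

augment #1: 4→6→0→9 bottleneck 13, total now 13
augment #2: 4→1→8→11→9 bottleneck 6, total now 19
augment #3: 4→6→14→0→9 bottleneck 4, total now 23
augment #4: 4→6→14→11→9 bottleneck 1, total now 24
augment #5: 4→1→5→12→13→9 bottleneck 3, total now 27
augment #6: 4→2→7→10→11→9 bottleneck 7, total now 34
augment #7: 4→1→5→3→10→11→9 bottleneck 2, total now 36
augment #8: 4→1→8→6→14→13→9 bottleneck 7, total now 43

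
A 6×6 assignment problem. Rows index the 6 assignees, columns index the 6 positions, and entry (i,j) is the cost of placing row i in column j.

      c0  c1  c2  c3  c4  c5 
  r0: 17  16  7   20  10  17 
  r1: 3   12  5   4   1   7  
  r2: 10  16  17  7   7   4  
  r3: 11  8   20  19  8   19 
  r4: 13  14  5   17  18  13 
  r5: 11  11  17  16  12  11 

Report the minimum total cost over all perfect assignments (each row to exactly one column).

Minimum assignment cost: 42

optimal assignment: row0→col4 (cost 10), row1→col3 (cost 4), row2→col5 (cost 4), row3→col1 (cost 8), row4→col2 (cost 5), row5→col0 (cost 11)
total = 10 + 4 + 4 + 8 + 5 + 11 = 42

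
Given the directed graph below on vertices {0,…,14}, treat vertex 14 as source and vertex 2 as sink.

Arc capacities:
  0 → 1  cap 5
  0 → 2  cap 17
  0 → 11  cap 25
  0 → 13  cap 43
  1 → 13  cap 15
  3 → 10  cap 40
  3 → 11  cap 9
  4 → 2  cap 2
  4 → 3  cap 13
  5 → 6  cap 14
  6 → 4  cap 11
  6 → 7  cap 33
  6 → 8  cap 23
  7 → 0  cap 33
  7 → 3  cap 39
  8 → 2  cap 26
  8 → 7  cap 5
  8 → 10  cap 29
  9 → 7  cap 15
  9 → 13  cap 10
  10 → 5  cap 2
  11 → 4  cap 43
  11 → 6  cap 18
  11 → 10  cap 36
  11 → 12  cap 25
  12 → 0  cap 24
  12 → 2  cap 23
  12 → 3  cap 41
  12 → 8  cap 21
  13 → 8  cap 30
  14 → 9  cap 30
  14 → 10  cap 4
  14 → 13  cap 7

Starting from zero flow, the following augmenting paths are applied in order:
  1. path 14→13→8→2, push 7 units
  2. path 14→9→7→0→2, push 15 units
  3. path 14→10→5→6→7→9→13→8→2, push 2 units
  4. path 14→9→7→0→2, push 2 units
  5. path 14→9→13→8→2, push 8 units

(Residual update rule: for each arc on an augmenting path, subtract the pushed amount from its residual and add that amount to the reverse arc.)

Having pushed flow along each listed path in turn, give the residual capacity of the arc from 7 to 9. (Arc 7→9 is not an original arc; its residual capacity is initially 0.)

after path 1 (14→13→8→2, push 7): res(7,9)=0
after path 2 (14→9→7→0→2, push 15): res(7,9)=15
after path 3 (14→10→5→6→7→9→13→8→2, push 2): res(7,9)=13
after path 4 (14→9→7→0→2, push 2): res(7,9)=15
after path 5 (14→9→13→8→2, push 8): res(7,9)=15

Residual capacity of (7,9): 15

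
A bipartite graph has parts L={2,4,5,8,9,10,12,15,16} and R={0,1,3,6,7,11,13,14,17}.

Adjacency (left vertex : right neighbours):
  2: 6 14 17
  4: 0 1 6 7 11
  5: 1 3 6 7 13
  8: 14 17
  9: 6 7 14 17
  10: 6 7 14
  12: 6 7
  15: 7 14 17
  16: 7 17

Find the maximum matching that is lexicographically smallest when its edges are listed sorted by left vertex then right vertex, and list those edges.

Lex-smallest maximum matching: {(2,6), (4,0), (5,1), (8,14), (9,7), (15,17)}

|M| = 6 (so the lex-smallest maximum matching has 6 edges)
process left vertices in ascending order; for each, take the smallest-labelled available neighbour that still permits 6 edges overall, or leave it unmatched if none does
lex-smallest matching: {2-6, 4-0, 5-1, 8-14, 9-7, 15-17}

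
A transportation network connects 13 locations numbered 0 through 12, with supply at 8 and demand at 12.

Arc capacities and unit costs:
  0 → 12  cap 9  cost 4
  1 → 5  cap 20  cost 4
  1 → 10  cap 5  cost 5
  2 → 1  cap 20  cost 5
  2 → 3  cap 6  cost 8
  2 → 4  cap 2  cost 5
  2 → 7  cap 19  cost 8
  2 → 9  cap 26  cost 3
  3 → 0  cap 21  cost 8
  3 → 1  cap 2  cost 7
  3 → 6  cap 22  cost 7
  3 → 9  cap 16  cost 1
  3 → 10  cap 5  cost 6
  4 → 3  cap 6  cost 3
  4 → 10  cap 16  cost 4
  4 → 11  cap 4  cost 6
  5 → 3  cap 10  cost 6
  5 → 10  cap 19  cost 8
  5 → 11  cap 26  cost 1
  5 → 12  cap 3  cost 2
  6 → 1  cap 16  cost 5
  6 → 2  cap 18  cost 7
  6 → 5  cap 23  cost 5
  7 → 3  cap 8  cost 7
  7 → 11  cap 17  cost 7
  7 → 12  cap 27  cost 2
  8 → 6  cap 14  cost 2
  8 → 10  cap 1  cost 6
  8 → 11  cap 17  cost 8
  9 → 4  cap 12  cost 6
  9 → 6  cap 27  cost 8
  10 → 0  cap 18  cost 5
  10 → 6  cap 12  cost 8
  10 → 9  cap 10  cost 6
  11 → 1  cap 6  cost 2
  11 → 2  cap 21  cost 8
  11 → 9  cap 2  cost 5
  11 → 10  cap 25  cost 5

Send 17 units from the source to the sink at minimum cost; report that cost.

Minimum cost for 17 units: 295

shortest-cost path #1: 8→6→5→12 push 3 @ unit cost 9 (adds 27)
shortest-cost path #2: 8→10→0→12 push 1 @ unit cost 15 (adds 15)
shortest-cost path #3: 8→6→2→7→12 push 11 @ unit cost 19 (adds 209)
shortest-cost path #4: 8→11→10→0→12 push 2 @ unit cost 22 (adds 44)
total cost = 295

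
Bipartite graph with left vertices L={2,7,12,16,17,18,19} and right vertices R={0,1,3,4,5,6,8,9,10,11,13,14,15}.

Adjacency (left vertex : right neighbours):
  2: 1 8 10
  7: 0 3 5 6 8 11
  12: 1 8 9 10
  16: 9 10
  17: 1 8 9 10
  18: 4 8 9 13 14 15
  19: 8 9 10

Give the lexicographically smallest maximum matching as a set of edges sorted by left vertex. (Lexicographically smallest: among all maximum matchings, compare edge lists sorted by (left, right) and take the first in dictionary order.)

|M| = 6 (so the lex-smallest maximum matching has 6 edges)
process left vertices in ascending order; for each, take the smallest-labelled available neighbour that still permits 6 edges overall, or leave it unmatched if none does
lex-smallest matching: {2-1, 7-0, 12-8, 16-9, 17-10, 18-4}

Lex-smallest maximum matching: {(2,1), (7,0), (12,8), (16,9), (17,10), (18,4)}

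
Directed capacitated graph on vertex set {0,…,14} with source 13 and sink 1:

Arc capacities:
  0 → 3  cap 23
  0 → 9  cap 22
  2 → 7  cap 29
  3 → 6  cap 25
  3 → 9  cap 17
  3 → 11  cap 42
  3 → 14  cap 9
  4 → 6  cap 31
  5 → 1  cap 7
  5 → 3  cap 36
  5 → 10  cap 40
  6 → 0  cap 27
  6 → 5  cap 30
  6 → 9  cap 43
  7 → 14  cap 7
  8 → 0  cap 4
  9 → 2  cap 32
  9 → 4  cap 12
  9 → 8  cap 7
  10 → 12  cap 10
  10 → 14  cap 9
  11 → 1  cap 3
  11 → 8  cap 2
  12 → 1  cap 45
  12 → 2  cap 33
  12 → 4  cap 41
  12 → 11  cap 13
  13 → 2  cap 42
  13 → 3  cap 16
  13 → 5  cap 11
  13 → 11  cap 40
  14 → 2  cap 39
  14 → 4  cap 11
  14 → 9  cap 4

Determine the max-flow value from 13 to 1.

Maximum flow value: 20

augment #1: 13→5→1 bottleneck 7, total now 7
augment #2: 13→11→1 bottleneck 3, total now 10
augment #3: 13→5→10→12→1 bottleneck 4, total now 14
augment #4: 13→3→6→5→10→12→1 bottleneck 6, total now 20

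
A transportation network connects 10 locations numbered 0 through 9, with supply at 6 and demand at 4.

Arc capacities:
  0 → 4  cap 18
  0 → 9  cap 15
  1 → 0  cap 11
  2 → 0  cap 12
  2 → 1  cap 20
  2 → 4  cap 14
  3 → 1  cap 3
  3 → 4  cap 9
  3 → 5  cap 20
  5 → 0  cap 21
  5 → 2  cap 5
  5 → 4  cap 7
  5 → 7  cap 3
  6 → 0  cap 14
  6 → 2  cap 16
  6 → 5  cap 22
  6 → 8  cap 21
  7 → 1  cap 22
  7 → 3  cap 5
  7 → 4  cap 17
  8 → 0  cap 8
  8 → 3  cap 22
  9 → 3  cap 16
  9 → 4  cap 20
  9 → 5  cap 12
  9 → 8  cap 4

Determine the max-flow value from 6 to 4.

Maximum flow value: 66

augment #1: 6→0→4 bottleneck 14, total now 14
augment #2: 6→2→4 bottleneck 14, total now 28
augment #3: 6→5→4 bottleneck 7, total now 35
augment #4: 6→2→0→4 bottleneck 2, total now 37
augment #5: 6→5→0→4 bottleneck 2, total now 39
augment #6: 6→5→7→4 bottleneck 3, total now 42
augment #7: 6→8→3→4 bottleneck 9, total now 51
augment #8: 6→5→0→9→4 bottleneck 10, total now 61
augment #9: 6→8→0→9→4 bottleneck 5, total now 66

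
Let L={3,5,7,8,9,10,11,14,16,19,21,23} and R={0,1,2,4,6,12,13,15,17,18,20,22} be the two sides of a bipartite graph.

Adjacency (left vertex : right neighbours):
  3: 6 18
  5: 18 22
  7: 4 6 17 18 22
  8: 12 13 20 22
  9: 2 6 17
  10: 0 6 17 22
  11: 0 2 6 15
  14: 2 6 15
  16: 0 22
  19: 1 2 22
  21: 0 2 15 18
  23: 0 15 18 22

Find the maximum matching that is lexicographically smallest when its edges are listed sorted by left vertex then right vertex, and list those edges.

Lex-smallest maximum matching: {(3,6), (5,18), (7,4), (8,12), (9,2), (10,17), (11,0), (14,15), (16,22), (19,1)}

|M| = 10 (so the lex-smallest maximum matching has 10 edges)
process left vertices in ascending order; for each, take the smallest-labelled available neighbour that still permits 10 edges overall, or leave it unmatched if none does
lex-smallest matching: {3-6, 5-18, 7-4, 8-12, 9-2, 10-17, 11-0, 14-15, 16-22, 19-1}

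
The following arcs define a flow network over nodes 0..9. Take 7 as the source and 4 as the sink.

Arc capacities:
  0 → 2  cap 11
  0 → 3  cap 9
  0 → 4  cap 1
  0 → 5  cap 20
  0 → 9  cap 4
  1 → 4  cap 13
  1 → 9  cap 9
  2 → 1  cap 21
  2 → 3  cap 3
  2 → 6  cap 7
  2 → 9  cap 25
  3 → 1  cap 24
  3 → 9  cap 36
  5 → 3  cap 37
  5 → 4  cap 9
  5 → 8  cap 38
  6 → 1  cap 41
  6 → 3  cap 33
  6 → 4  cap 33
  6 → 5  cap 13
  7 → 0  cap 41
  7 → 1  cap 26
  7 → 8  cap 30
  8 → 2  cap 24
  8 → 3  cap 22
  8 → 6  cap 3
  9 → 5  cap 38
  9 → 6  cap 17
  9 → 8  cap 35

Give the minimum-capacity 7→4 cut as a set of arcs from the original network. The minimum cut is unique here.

Min-cut arcs: {(0,4), (1,4), (2,6), (5,4), (8,6), (9,6)} (total capacity 50)

augment #1: 7→0→4 push 1
augment #2: 7→1→4 push 13
augment #3: 7→0→5→4 push 9
augment #4: 7→8→6→4 push 3
augment #5: 7→0→2→6→4 push 7
augment #6: 7→0→9→6→4 push 4
augment #7: 7→1→9→6→4 push 9
augment #8: 7→0→2→9→6→4 push 4
max flow = 50; residual-reachable set from 7 gives S-side
cut edges (S→T): {(0,4), (1,4), (2,6), (5,4), (8,6), (9,6)} total cap 50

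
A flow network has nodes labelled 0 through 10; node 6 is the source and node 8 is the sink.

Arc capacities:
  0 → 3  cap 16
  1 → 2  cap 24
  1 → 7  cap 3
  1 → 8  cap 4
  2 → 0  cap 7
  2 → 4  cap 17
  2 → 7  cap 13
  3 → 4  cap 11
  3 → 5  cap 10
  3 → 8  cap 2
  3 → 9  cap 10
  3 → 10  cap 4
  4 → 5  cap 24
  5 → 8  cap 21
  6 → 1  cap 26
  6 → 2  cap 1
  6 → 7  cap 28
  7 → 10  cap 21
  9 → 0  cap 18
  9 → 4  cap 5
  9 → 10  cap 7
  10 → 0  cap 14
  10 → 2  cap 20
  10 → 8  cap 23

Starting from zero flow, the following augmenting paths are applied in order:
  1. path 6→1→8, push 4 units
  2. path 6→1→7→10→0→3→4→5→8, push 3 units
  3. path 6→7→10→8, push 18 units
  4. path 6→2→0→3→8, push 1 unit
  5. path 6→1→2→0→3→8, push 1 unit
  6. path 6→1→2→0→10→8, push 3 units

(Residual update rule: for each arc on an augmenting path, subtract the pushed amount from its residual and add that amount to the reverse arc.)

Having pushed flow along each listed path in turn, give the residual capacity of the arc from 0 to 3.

after path 1 (6→1→8, push 4): res(0,3)=16
after path 2 (6→1→7→10→0→3→4→5→8, push 3): res(0,3)=13
after path 3 (6→7→10→8, push 18): res(0,3)=13
after path 4 (6→2→0→3→8, push 1): res(0,3)=12
after path 5 (6→1→2→0→3→8, push 1): res(0,3)=11
after path 6 (6→1→2→0→10→8, push 3): res(0,3)=11

Residual capacity of (0,3): 11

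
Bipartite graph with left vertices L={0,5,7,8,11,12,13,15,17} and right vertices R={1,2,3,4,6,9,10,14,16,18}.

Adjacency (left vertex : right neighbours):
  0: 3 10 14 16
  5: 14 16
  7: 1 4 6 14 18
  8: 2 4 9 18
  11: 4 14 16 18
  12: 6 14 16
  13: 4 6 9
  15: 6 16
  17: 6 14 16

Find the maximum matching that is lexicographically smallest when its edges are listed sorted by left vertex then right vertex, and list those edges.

|M| = 8 (so the lex-smallest maximum matching has 8 edges)
process left vertices in ascending order; for each, take the smallest-labelled available neighbour that still permits 8 edges overall, or leave it unmatched if none does
lex-smallest matching: {0-3, 5-14, 7-1, 8-2, 11-4, 12-6, 13-9, 15-16}

Lex-smallest maximum matching: {(0,3), (5,14), (7,1), (8,2), (11,4), (12,6), (13,9), (15,16)}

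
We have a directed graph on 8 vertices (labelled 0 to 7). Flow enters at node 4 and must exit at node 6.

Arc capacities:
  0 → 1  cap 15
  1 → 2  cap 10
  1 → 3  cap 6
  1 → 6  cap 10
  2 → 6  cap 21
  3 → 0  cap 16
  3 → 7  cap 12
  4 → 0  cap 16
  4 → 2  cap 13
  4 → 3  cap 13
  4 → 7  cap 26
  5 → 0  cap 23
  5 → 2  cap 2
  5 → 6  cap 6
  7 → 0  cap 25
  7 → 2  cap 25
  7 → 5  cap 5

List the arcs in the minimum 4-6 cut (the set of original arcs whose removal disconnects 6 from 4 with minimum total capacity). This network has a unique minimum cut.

Min-cut arcs: {(1,6), (2,6), (7,5)} (total capacity 36)

augment #1: 4→2→6 push 13
augment #2: 4→0→1→6 push 10
augment #3: 4→7→2→6 push 8
augment #4: 4→7→5→6 push 5
max flow = 36; residual-reachable set from 4 gives S-side
cut edges (S→T): {(1,6), (2,6), (7,5)} total cap 36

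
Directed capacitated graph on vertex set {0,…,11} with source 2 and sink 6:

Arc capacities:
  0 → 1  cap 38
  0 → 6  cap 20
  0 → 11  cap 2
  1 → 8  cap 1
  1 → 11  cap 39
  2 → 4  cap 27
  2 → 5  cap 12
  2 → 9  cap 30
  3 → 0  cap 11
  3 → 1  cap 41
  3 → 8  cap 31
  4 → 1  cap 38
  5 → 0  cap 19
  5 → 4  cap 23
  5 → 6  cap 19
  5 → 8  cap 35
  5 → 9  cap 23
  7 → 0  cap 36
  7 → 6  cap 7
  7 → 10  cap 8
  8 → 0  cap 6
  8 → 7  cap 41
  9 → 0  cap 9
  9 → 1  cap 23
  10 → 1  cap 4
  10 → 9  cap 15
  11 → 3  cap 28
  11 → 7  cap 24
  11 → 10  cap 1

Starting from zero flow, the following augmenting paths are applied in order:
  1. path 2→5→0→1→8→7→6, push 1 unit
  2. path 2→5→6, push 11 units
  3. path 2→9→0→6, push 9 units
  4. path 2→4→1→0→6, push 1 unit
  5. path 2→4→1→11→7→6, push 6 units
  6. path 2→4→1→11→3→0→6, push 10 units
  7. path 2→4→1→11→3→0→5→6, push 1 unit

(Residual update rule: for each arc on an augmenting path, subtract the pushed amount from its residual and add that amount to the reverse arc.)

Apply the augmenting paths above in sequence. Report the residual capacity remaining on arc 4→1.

after path 1 (2→5→0→1→8→7→6, push 1): res(4,1)=38
after path 2 (2→5→6, push 11): res(4,1)=38
after path 3 (2→9→0→6, push 9): res(4,1)=38
after path 4 (2→4→1→0→6, push 1): res(4,1)=37
after path 5 (2→4→1→11→7→6, push 6): res(4,1)=31
after path 6 (2→4→1→11→3→0→6, push 10): res(4,1)=21
after path 7 (2→4→1→11→3→0→5→6, push 1): res(4,1)=20

Residual capacity of (4,1): 20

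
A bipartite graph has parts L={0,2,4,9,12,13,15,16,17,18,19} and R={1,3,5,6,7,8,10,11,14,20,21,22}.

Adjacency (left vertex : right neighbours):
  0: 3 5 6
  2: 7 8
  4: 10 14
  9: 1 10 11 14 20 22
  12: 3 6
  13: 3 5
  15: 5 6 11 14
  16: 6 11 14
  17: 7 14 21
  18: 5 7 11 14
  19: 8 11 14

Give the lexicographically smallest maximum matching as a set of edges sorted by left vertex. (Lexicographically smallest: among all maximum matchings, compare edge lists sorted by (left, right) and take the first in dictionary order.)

Lex-smallest maximum matching: {(0,3), (2,7), (4,10), (9,1), (12,6), (13,5), (15,11), (16,14), (17,21), (19,8)}

|M| = 10 (so the lex-smallest maximum matching has 10 edges)
process left vertices in ascending order; for each, take the smallest-labelled available neighbour that still permits 10 edges overall, or leave it unmatched if none does
lex-smallest matching: {0-3, 2-7, 4-10, 9-1, 12-6, 13-5, 15-11, 16-14, 17-21, 19-8}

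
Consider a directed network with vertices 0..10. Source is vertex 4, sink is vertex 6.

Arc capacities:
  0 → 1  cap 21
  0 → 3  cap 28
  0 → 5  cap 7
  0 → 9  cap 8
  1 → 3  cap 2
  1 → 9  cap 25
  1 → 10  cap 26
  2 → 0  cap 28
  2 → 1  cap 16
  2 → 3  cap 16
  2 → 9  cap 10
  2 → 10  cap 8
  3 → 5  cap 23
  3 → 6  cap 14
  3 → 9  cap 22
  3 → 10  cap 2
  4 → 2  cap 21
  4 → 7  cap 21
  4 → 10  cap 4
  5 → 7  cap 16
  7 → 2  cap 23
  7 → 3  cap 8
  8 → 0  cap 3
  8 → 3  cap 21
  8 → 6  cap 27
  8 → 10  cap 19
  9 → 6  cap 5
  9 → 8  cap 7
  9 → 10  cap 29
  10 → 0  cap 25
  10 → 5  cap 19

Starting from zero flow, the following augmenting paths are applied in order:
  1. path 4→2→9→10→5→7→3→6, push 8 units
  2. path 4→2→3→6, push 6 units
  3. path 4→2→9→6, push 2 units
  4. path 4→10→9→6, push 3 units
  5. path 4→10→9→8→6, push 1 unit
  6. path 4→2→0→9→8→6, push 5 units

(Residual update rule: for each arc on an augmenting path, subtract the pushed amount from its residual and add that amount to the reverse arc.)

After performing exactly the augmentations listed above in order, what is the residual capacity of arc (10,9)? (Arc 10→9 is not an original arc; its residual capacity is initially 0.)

Residual capacity of (10,9): 4

after path 1 (4→2→9→10→5→7→3→6, push 8): res(10,9)=8
after path 2 (4→2→3→6, push 6): res(10,9)=8
after path 3 (4→2→9→6, push 2): res(10,9)=8
after path 4 (4→10→9→6, push 3): res(10,9)=5
after path 5 (4→10→9→8→6, push 1): res(10,9)=4
after path 6 (4→2→0→9→8→6, push 5): res(10,9)=4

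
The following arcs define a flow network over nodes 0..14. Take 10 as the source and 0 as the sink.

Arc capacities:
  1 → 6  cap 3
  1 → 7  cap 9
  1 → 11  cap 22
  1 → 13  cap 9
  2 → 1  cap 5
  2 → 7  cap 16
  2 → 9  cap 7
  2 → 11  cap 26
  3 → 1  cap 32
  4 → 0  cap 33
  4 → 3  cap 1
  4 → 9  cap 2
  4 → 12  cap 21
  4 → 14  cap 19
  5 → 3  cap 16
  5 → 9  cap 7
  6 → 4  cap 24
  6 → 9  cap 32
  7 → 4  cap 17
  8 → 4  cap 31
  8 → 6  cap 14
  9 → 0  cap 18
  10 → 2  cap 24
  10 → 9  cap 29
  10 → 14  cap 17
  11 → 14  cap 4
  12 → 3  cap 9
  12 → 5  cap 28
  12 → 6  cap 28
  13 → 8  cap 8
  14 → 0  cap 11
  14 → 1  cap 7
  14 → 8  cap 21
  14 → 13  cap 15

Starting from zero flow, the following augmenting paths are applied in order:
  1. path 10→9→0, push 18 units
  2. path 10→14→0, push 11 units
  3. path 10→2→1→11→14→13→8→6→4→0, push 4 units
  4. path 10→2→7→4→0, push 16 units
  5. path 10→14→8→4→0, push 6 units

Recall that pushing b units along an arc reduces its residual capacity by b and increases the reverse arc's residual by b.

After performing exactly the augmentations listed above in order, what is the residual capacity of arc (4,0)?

after path 1 (10→9→0, push 18): res(4,0)=33
after path 2 (10→14→0, push 11): res(4,0)=33
after path 3 (10→2→1→11→14→13→8→6→4→0, push 4): res(4,0)=29
after path 4 (10→2→7→4→0, push 16): res(4,0)=13
after path 5 (10→14→8→4→0, push 6): res(4,0)=7

Residual capacity of (4,0): 7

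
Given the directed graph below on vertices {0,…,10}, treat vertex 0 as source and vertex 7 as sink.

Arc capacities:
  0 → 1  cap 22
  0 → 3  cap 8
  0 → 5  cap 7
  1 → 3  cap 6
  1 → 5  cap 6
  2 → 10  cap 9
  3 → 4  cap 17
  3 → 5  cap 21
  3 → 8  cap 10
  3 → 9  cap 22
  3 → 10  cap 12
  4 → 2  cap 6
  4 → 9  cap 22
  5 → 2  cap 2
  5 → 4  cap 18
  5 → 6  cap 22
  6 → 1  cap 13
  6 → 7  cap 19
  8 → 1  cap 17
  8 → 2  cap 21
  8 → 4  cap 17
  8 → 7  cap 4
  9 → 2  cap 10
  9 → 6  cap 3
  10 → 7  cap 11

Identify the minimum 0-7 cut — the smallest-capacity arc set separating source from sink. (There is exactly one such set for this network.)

Min-cut arcs: {(0,3), (0,5), (1,3), (1,5)} (total capacity 27)

augment #1: 0→3→8→7 push 4
augment #2: 0→3→10→7 push 4
augment #3: 0→5→6→7 push 7
augment #4: 0→1→3→10→7 push 6
augment #5: 0→1→5→6→7 push 6
max flow = 27; residual-reachable set from 0 gives S-side
cut edges (S→T): {(0,3), (0,5), (1,3), (1,5)} total cap 27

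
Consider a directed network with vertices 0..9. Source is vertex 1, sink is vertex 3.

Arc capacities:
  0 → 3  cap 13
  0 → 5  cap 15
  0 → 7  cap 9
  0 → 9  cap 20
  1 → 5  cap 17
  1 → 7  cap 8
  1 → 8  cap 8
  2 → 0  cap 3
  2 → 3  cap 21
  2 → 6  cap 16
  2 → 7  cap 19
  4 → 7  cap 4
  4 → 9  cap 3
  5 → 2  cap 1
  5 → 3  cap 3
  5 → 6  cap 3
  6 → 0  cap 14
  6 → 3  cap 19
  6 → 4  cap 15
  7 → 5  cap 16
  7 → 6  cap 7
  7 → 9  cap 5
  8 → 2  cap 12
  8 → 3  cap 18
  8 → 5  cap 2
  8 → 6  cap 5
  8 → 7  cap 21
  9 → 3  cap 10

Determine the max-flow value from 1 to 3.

augment #1: 1→5→3 bottleneck 3, total now 3
augment #2: 1→8→3 bottleneck 8, total now 11
augment #3: 1→5→2→3 bottleneck 1, total now 12
augment #4: 1→5→6→3 bottleneck 3, total now 15
augment #5: 1→7→6→3 bottleneck 7, total now 22
augment #6: 1→7→9→3 bottleneck 1, total now 23

Maximum flow value: 23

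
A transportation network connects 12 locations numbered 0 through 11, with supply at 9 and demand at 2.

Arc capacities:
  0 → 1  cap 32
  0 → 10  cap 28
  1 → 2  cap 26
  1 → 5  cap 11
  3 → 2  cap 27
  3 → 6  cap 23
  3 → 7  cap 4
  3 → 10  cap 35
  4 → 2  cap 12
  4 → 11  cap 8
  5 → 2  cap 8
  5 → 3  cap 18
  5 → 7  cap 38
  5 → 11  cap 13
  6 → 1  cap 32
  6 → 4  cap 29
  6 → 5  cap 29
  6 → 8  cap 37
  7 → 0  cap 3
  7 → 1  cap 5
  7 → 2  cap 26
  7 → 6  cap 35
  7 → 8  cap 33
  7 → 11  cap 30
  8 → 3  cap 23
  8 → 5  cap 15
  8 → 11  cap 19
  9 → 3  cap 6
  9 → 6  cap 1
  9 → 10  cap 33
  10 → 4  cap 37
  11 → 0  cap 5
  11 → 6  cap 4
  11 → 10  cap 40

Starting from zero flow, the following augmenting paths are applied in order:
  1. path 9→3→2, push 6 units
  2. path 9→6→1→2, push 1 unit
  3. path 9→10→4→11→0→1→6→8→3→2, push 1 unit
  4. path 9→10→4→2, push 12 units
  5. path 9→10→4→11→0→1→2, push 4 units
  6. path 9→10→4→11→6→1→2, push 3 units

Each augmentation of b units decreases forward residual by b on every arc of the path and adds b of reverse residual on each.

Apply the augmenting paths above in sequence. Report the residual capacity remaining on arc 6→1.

after path 1 (9→3→2, push 6): res(6,1)=32
after path 2 (9→6→1→2, push 1): res(6,1)=31
after path 3 (9→10→4→11→0→1→6→8→3→2, push 1): res(6,1)=32
after path 4 (9→10→4→2, push 12): res(6,1)=32
after path 5 (9→10→4→11→0→1→2, push 4): res(6,1)=32
after path 6 (9→10→4→11→6→1→2, push 3): res(6,1)=29

Residual capacity of (6,1): 29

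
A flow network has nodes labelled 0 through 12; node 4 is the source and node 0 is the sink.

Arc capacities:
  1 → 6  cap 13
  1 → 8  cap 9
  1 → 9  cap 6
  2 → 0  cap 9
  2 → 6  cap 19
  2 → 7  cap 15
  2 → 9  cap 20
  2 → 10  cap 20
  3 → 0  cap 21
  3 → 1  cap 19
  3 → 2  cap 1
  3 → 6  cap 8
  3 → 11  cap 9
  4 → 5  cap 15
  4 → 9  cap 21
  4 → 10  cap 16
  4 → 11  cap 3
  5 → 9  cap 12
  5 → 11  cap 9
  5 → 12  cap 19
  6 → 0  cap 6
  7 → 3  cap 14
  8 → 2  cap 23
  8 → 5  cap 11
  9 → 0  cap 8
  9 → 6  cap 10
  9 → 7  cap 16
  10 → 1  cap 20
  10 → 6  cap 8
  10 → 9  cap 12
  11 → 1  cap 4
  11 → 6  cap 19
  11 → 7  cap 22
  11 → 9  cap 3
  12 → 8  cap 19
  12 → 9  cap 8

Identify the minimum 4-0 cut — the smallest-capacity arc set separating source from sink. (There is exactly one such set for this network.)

Min-cut arcs: {(2,0), (6,0), (7,3), (9,0)} (total capacity 37)

augment #1: 4→9→0 push 8
augment #2: 4→9→6→0 push 6
augment #3: 4→9→7→3→0 push 7
augment #4: 4→11→7→3→0 push 3
augment #5: 4→5→9→7→3→0 push 4
augment #6: 4→5→12→8→2→0 push 9
max flow = 37; residual-reachable set from 4 gives S-side
cut edges (S→T): {(2,0), (6,0), (7,3), (9,0)} total cap 37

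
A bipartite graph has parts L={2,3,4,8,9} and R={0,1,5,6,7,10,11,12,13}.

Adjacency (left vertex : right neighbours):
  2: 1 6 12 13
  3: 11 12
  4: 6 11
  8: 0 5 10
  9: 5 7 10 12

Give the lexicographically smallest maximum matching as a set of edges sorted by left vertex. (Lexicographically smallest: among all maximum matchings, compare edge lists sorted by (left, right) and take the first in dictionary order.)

Lex-smallest maximum matching: {(2,1), (3,11), (4,6), (8,0), (9,5)}

|M| = 5 (so the lex-smallest maximum matching has 5 edges)
process left vertices in ascending order; for each, take the smallest-labelled available neighbour that still permits 5 edges overall, or leave it unmatched if none does
lex-smallest matching: {2-1, 3-11, 4-6, 8-0, 9-5}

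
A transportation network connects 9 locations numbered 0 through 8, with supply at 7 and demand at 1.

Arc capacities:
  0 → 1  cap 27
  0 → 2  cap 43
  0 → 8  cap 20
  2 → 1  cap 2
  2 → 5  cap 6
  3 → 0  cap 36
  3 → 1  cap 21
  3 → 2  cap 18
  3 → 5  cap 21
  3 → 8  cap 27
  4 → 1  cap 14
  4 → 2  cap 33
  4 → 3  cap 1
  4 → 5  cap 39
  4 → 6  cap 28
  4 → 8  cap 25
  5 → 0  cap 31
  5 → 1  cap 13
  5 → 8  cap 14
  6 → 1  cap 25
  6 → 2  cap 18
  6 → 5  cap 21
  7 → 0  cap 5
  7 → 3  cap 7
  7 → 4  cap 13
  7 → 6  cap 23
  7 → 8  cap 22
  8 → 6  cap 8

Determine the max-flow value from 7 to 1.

Maximum flow value: 56

augment #1: 7→0→1 bottleneck 5, total now 5
augment #2: 7→3→1 bottleneck 7, total now 12
augment #3: 7→4→1 bottleneck 13, total now 25
augment #4: 7→6→1 bottleneck 23, total now 48
augment #5: 7→8→6→1 bottleneck 2, total now 50
augment #6: 7→8→6→2→1 bottleneck 2, total now 52
augment #7: 7→8→6→5→1 bottleneck 4, total now 56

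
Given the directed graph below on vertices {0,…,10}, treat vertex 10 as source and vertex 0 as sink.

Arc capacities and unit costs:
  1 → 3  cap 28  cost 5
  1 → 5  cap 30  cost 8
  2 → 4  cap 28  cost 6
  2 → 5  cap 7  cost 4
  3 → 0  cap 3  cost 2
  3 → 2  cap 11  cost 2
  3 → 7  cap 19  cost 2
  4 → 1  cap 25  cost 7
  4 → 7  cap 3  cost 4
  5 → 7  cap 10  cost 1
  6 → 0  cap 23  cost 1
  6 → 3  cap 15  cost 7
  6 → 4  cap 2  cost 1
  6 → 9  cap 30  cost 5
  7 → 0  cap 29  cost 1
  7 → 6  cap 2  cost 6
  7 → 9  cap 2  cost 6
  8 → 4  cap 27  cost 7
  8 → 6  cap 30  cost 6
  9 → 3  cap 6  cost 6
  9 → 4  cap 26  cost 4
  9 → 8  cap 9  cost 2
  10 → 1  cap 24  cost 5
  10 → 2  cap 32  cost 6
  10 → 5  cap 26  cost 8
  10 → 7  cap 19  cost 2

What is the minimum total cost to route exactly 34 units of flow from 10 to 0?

Minimum cost for 34 units: 231

shortest-cost path #1: 10→7→0 push 19 @ unit cost 3 (adds 57)
shortest-cost path #2: 10→5→7→0 push 10 @ unit cost 10 (adds 100)
shortest-cost path #3: 10→1→3→0 push 3 @ unit cost 12 (adds 36)
shortest-cost path #4: 10→1→3→7→6→0 push 2 @ unit cost 19 (adds 38)
total cost = 231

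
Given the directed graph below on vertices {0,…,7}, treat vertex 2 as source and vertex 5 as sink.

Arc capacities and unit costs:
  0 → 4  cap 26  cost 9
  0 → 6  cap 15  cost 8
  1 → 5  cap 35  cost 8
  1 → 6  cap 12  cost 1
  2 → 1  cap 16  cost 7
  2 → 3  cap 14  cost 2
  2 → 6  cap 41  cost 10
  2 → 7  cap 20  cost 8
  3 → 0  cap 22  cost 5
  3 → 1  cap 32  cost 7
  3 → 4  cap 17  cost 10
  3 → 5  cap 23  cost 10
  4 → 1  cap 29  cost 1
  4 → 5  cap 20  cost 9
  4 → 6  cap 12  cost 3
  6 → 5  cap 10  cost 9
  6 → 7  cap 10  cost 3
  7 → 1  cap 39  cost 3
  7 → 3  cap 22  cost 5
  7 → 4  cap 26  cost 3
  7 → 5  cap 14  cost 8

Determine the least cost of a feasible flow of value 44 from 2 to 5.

shortest-cost path #1: 2→3→5 push 14 @ unit cost 12 (adds 168)
shortest-cost path #2: 2→1→5 push 16 @ unit cost 15 (adds 240)
shortest-cost path #3: 2→7→5 push 14 @ unit cost 16 (adds 224)
total cost = 632

Minimum cost for 44 units: 632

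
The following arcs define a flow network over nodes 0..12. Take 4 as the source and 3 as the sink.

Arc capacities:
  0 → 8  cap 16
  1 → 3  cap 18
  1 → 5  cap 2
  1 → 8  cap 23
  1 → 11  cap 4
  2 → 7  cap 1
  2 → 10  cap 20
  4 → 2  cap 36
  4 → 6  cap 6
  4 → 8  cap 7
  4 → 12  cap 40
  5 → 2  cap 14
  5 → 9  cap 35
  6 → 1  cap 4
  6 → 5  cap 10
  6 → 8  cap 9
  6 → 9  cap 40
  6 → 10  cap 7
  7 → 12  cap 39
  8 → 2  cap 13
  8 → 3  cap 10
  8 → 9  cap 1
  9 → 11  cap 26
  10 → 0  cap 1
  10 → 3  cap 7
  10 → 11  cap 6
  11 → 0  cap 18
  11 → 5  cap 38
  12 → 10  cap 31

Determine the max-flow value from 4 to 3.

augment #1: 4→8→3 bottleneck 7, total now 7
augment #2: 4→2→10→3 bottleneck 7, total now 14
augment #3: 4→6→1→3 bottleneck 4, total now 18
augment #4: 4→6→8→3 bottleneck 2, total now 20
augment #5: 4→2→10→0→8→3 bottleneck 1, total now 21

Maximum flow value: 21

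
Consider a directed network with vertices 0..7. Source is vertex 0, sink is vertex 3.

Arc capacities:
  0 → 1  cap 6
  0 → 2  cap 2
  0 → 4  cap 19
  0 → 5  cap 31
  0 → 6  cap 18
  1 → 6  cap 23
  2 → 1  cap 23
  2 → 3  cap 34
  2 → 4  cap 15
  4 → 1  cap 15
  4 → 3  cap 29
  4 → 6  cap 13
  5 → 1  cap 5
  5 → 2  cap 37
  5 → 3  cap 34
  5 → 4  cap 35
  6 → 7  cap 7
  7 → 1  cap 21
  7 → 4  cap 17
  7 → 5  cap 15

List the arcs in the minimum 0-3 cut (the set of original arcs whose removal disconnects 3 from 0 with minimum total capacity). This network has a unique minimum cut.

augment #1: 0→2→3 push 2
augment #2: 0→4→3 push 19
augment #3: 0→5→3 push 31
augment #4: 0→6→7→4→3 push 7
max flow = 59; residual-reachable set from 0 gives S-side
cut edges (S→T): {(0,2), (0,4), (0,5), (6,7)} total cap 59

Min-cut arcs: {(0,2), (0,4), (0,5), (6,7)} (total capacity 59)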